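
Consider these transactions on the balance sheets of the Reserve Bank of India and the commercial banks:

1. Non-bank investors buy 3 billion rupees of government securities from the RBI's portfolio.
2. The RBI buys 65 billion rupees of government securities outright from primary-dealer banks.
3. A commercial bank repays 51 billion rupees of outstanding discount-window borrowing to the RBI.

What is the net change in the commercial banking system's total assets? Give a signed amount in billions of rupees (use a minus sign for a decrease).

Asset sale (to non-banks) 3 billion rupees: bank balance sheets shrink → −3B.
OMO purchase (from banks) 65 billion rupees: just an asset swap on bank balance sheets → 0.
Discount-window repayment 51 billion rupees: bank balance sheets shrink → −51B.
Net: −3 + 0 − 51 = -54 billion.

-54 billion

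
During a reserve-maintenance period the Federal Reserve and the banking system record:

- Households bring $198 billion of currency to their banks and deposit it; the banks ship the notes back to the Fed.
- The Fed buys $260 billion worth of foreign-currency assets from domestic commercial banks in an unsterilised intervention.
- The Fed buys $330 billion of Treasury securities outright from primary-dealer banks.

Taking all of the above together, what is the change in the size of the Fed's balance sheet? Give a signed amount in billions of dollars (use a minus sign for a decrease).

+$590 billion

Fed balance sheet:
  Assets:      Securities +$330B, Foreign assets +$260B
  Liabilities: Bank reserves +$788B, Currency in circulation −$198B
Change in total Fed assets = +$590 billion.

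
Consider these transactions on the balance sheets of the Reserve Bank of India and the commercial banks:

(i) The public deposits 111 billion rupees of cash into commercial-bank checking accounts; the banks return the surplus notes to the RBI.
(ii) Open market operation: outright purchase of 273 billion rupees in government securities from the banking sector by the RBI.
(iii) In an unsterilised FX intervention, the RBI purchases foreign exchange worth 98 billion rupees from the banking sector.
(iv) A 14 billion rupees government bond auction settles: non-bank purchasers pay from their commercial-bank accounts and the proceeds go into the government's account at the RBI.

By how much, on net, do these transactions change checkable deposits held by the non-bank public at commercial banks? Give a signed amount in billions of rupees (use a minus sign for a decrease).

+97 billion

RBI balance sheet:
  Assets:      Securities +273B, Foreign assets +98B
  Liabilities: Bank reserves +468B, Currency in circulation −111B, Government deposits +14B
Commercial banking system:
  Assets:      Reserves at CB +468B, Securities −273B, Foreign assets −98B
  Liabilities: Checkable deposits +97B
So the change in checkable deposits held by the non-bank public at commercial banks is +97 billion.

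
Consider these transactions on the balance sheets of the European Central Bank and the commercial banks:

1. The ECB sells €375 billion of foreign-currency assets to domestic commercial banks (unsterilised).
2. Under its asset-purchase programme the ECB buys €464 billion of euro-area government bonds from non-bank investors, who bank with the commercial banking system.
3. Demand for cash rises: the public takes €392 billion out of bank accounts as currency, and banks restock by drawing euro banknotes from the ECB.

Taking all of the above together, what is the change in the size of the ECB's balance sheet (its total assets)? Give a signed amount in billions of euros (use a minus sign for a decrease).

FX sale €375 billion: an ECB asset is shed → −€375B.
Asset purchase (from non-banks) €464 billion: an ECB asset is acquired → +€464B.
Currency withdrawal €392 billion: only the composition of liabilities changes → 0.
Net: −375 + 464 + 0 = +€89 billion.

+€89 billion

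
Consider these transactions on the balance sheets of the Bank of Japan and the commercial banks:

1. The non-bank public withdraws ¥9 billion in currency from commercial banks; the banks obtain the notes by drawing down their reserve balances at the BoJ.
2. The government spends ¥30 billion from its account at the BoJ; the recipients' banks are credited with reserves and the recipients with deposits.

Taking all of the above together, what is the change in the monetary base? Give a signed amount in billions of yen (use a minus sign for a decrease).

+¥30 billion

Currency withdrawal ¥9 billion: just a shift between currency and reserves — both are base money → 0.
Government spending ¥30 billion: a non-base liability converts back to reserves → +¥30B.
Net: 0 + 30 = +¥30 billion.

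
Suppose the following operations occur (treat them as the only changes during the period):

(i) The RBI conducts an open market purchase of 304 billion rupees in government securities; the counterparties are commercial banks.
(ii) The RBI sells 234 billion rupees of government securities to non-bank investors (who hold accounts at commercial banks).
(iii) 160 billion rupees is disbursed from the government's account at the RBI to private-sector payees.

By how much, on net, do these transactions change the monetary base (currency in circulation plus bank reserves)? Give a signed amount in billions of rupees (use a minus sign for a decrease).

OMO purchase (from banks) 304 billion rupees: RBI balance sheet expands → +304B.
Asset sale (to non-banks) 234 billion rupees: RBI balance sheet contracts → −234B.
Government spending 160 billion rupees: a non-base liability converts back to reserves → +160B.
Net: 304 − 234 + 160 = +230 billion.

+230 billion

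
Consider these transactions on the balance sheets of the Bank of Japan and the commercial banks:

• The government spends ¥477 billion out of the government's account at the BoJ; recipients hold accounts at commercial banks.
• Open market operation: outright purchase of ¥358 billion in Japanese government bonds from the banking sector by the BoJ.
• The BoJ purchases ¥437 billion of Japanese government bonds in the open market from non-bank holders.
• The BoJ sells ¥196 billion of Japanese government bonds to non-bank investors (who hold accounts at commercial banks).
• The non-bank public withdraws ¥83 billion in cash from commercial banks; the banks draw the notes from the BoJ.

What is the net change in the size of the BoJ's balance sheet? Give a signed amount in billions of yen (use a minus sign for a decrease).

+¥599 billion

Government spending ¥477 billion: only the composition of liabilities changes → 0.
OMO purchase (from banks) ¥358 billion: a BoJ asset is acquired → +¥358B.
Asset purchase (from non-banks) ¥437 billion: a BoJ asset is acquired → +¥437B.
Asset sale (to non-banks) ¥196 billion: a BoJ asset is shed → −¥196B.
Currency withdrawal ¥83 billion: only the composition of liabilities changes → 0.
Net: 0 + 358 + 437 − 196 + 0 = +¥599 billion.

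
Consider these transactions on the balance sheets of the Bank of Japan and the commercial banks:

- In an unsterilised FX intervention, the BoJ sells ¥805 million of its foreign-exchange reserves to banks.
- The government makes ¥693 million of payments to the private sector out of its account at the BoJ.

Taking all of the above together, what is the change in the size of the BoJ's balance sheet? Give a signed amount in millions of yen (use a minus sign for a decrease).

FX sale ¥805 million: a BoJ asset is shed → −¥805M.
Government spending ¥693 million: only the composition of liabilities changes → 0.
Net: −805 + 0 = -¥805 million.

-¥805 million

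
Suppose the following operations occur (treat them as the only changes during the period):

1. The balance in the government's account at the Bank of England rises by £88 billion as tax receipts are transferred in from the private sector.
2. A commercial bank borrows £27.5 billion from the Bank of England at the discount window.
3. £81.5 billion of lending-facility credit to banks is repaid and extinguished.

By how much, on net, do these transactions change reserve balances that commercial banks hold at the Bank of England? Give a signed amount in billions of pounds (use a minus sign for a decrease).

Government account inflow £88 billion: funds move from bank reserves into the government account → −£88B.
Discount-window loan £27.5 billion: the loan is credited to the bank's reserve account → +£27.5B.
Discount-window repayment £81.5 billion: repayment is debited from reserves → −£81.5B.
Net: −88 + 27.5 − 81.5 = -£142 billion.

-£142 billion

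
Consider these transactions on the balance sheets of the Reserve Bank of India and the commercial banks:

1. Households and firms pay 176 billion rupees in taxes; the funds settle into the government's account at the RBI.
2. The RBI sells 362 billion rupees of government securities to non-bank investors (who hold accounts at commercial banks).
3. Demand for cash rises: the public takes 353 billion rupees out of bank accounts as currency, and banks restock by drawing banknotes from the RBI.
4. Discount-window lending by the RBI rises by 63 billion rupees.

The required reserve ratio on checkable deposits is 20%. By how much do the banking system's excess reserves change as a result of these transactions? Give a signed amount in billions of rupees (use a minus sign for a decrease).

-649.8 billion

Government account inflow 176 billion rupees: reserves −176B, deposits −176B.
Asset sale (to non-banks) 362 billion rupees: reserves −362B, deposits −362B.
Currency withdrawal 353 billion rupees: reserves −353B, deposits −353B.
Discount-window loan 63 billion rupees: reserves +63B, deposits 0.
Totals: Δreserves = −828B, Δdeposits = −891B.
Δrequired reserves = 20% × −891B = −178.2B.
Δexcess reserves = Δreserves − Δrequired = −828B − (−178.2B) = -649.8 billion.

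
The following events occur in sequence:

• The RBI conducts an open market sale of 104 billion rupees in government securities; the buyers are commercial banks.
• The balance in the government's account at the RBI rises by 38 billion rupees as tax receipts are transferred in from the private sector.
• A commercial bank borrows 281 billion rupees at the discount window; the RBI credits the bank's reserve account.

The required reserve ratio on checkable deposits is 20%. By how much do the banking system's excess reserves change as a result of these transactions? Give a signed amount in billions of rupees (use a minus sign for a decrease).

+146.6 billion

OMO sale (to banks) 104 billion rupees: reserves −104B, deposits 0.
Government account inflow 38 billion rupees: reserves −38B, deposits −38B.
Discount-window loan 281 billion rupees: reserves +281B, deposits 0.
Totals: Δreserves = +139B, Δdeposits = −38B.
Δrequired reserves = 20% × −38B = −7.6B.
Δexcess reserves = Δreserves − Δrequired = +139B − (−7.6B) = +146.6 billion.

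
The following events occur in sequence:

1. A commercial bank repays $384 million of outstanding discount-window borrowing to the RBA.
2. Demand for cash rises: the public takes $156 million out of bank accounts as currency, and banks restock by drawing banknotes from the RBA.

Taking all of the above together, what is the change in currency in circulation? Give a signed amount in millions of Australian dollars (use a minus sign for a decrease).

+$156 million

Discount-window repayment $384 million: no currency enters or leaves circulation → 0.
Currency withdrawal $156 million: notes leave the central bank → +$156M.
Net: 0 + 156 = +$156 million.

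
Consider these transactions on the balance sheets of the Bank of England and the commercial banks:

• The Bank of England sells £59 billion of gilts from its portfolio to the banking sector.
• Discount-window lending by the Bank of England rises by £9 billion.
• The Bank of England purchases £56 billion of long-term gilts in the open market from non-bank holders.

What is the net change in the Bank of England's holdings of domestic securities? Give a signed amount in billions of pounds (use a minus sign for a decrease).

Bank of England balance sheet:
  Assets:      Securities −£3B, Loans to banks +£9B
  Liabilities: Bank reserves +£6B
So the change in the Bank of England's holdings of domestic securities is -£3 billion.

-£3 billion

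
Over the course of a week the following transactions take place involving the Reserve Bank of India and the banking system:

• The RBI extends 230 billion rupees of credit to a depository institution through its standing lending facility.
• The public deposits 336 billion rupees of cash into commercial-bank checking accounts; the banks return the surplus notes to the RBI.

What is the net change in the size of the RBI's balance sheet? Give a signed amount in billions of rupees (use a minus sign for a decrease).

+230 billion

Discount-window loan 230 billion rupees: an RBI asset is acquired → +230B.
Currency deposit 336 billion rupees: only the composition of liabilities changes → 0.
Net: 230 + 0 = +230 billion.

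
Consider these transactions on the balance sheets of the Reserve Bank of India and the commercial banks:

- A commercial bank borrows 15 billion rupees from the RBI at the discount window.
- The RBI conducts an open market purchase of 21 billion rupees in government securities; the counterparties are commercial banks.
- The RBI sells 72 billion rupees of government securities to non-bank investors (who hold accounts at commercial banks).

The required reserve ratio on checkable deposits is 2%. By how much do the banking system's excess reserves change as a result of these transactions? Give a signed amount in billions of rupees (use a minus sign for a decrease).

Discount-window loan 15 billion rupees: reserves +15B, deposits 0.
OMO purchase (from banks) 21 billion rupees: reserves +21B, deposits 0.
Asset sale (to non-banks) 72 billion rupees: reserves −72B, deposits −72B.
Totals: Δreserves = −36B, Δdeposits = −72B.
Δrequired reserves = 2% × −72B = −1.44B.
Δexcess reserves = Δreserves − Δrequired = −36B − (−1.44B) = -34.56 billion.

-34.56 billion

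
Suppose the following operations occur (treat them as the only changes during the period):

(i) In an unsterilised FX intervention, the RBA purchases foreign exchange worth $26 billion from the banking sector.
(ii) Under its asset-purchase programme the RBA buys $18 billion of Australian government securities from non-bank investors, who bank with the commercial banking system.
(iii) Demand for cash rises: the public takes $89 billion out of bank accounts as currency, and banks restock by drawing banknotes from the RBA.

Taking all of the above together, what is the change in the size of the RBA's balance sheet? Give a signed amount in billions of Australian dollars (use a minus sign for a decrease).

RBA balance sheet:
  Assets:      Securities +$18B, Foreign assets +$26B
  Liabilities: Bank reserves −$45B, Currency in circulation +$89B
Change in total RBA assets = +$44 billion.

+$44 billion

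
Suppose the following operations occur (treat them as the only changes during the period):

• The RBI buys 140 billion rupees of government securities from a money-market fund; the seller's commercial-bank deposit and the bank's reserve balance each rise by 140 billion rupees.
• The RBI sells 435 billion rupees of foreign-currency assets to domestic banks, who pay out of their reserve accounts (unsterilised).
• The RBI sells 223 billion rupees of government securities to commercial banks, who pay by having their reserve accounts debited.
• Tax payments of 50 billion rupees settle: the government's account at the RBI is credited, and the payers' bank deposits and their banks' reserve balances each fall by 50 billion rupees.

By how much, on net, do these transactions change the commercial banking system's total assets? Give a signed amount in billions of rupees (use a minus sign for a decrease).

RBI balance sheet:
  Assets:      Securities −83B, Foreign assets −435B
  Liabilities: Bank reserves −568B, Government deposits +50B
Commercial banking system:
  Assets:      Reserves at CB −568B, Securities +223B, Foreign assets +435B
  Liabilities: Checkable deposits +90B
Change in total bank assets = +90 billion.

+90 billion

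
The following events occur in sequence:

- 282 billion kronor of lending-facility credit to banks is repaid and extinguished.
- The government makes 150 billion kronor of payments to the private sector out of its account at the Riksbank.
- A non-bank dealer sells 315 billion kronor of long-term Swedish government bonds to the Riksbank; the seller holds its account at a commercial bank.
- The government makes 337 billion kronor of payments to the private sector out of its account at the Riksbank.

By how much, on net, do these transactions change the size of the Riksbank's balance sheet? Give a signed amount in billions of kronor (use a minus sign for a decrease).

Riksbank balance sheet:
  Assets:      Securities +315B, Loans to banks −282B
  Liabilities: Bank reserves +520B, Government deposits −487B
Change in total Riksbank assets = +33 billion.

+33 billion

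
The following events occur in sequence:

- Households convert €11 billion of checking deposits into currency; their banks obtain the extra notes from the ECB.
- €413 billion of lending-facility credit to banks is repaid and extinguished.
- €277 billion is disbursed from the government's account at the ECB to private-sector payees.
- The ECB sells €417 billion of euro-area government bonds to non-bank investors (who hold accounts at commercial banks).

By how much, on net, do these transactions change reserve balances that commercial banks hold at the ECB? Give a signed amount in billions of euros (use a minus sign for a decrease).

Currency withdrawal €11 billion: banks swap reserves for currency → −€11B.
Discount-window repayment €413 billion: repayment is debited from reserves → −€413B.
Government spending €277 billion: government payments flow into bank reserve accounts → +€277B.
Asset sale (to non-banks) €417 billion: the non-bank buyers' banks settle from reserves → −€417B.
Net: −11 − 413 + 277 − 417 = -€564 billion.

-€564 billion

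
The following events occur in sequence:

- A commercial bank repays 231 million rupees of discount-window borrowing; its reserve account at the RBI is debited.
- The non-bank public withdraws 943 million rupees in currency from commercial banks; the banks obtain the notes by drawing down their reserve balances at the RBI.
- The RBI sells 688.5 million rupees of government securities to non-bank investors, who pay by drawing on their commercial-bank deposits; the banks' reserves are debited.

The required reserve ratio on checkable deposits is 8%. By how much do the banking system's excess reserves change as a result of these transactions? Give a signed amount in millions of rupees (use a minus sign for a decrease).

-1731.98 million

Discount-window repayment 231 million rupees: reserves −231M, deposits 0.
Currency withdrawal 943 million rupees: reserves −943M, deposits −943M.
Asset sale (to non-banks) 688.5 million rupees: reserves −688.5M, deposits −688.5M.
Totals: Δreserves = −1862.5M, Δdeposits = −1631.5M.
Δrequired reserves = 8% × −1631.5M = −130.52M.
Δexcess reserves = Δreserves − Δrequired = −1862.5M − (−130.52M) = -1731.98 million.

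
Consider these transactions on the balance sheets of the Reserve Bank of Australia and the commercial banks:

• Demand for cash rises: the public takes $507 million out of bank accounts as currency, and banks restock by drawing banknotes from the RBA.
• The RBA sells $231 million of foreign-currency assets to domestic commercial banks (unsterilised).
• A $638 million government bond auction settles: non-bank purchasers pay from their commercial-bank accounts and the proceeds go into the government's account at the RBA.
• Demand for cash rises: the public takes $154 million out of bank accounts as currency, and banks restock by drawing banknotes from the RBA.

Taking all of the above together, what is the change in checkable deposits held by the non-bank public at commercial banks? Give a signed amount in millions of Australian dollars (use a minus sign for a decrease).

Currency withdrawal $507 million: non-bank counterparties' bank balances fall → −$507M.
FX sale $231 million: the counterparty is a bank, so public deposits are unchanged → 0.
Government account inflow $638 million: non-bank counterparties' bank balances fall → −$638M.
Currency withdrawal $154 million: non-bank counterparties' bank balances fall → −$154M.
Net: −507 + 0 − 638 − 154 = -$1299 million.

-$1299 million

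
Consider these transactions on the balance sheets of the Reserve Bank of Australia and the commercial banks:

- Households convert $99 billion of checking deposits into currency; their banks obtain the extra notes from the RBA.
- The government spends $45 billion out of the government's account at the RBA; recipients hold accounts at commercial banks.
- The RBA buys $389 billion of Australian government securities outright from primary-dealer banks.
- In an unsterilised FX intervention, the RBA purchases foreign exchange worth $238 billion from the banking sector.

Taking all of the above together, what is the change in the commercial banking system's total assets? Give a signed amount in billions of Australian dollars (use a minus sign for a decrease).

-$54 billion

RBA balance sheet:
  Assets:      Securities +$389B, Foreign assets +$238B
  Liabilities: Bank reserves +$573B, Currency in circulation +$99B, Government deposits −$45B
Commercial banking system:
  Assets:      Reserves at CB +$573B, Securities −$389B, Foreign assets −$238B
  Liabilities: Checkable deposits −$54B
Change in total bank assets = -$54 billion.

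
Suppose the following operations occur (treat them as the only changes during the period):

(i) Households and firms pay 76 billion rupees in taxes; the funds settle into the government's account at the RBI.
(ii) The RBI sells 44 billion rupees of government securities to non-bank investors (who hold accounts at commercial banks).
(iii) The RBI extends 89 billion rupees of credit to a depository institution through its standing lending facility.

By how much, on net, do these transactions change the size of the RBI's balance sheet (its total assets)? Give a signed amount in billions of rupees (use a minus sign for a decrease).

Government account inflow 76 billion rupees: only the composition of liabilities changes → 0.
Asset sale (to non-banks) 44 billion rupees: an RBI asset is shed → −44B.
Discount-window loan 89 billion rupees: an RBI asset is acquired → +89B.
Net: 0 − 44 + 89 = +45 billion.

+45 billion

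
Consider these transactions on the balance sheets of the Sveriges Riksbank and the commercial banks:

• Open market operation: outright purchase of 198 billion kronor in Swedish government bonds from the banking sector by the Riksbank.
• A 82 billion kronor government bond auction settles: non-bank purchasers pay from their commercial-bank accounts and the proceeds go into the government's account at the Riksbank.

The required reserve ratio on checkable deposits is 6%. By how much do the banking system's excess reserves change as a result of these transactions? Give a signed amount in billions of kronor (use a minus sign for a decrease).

+120.92 billion

OMO purchase (from banks) 198 billion kronor: reserves +198B, deposits 0.
Government account inflow 82 billion kronor: reserves −82B, deposits −82B.
Totals: Δreserves = +116B, Δdeposits = −82B.
Δrequired reserves = 6% × −82B = −4.92B.
Δexcess reserves = Δreserves − Δrequired = +116B − (−4.92B) = +120.92 billion.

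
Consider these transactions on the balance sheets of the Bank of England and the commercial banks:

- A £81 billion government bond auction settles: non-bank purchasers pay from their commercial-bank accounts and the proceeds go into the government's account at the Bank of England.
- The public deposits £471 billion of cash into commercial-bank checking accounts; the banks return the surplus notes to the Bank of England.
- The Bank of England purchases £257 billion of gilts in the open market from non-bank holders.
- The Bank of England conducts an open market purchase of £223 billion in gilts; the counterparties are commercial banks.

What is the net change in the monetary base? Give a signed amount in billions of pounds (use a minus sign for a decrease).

+£399 billion

Bank of England balance sheet:
  Assets:      Securities +£480B
  Liabilities: Bank reserves +£870B, Currency in circulation −£471B, Government deposits +£81B
Commercial banking system:
  Assets:      Reserves at CB +£870B, Securities −£223B
  Liabilities: Checkable deposits +£647B
Monetary base = currency + reserves: −£471B + (+£870B) = +£399 billion.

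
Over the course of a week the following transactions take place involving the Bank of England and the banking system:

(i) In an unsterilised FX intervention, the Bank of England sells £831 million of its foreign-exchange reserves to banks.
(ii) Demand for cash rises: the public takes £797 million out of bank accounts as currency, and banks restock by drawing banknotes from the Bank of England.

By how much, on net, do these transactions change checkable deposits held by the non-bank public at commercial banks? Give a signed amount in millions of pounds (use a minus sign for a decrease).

-£797 million

FX sale £831 million: the counterparty is a bank, so public deposits are unchanged → 0.
Currency withdrawal £797 million: non-bank counterparties' bank balances fall → −£797M.
Net: 0 − 797 = -£797 million.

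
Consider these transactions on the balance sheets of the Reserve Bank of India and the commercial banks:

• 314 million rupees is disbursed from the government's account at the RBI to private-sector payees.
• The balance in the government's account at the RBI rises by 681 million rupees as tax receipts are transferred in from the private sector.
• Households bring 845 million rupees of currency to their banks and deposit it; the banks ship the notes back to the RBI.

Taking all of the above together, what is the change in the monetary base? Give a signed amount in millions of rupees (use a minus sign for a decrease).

-367 million

Government spending 314 million rupees: a non-base liability converts back to reserves → +314M.
Government account inflow 681 million rupees: reserves shift to a non-base liability → −681M.
Currency deposit 845 million rupees: just a shift between currency and reserves — both are base money → 0.
Net: 314 − 681 + 0 = -367 million.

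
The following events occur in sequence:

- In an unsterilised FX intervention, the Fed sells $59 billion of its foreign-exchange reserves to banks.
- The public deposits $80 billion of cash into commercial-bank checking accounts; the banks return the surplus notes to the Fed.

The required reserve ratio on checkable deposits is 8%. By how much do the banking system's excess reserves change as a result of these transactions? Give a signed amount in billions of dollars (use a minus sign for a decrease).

FX sale $59 billion: reserves −$59B, deposits 0.
Currency deposit $80 billion: reserves +$80B, deposits +$80B.
Totals: Δreserves = +$21B, Δdeposits = +$80B.
Δrequired reserves = 8% × +$80B = +$6.4B.
Δexcess reserves = Δreserves − Δrequired = +$21B − (+$6.4B) = +$14.6 billion.

+$14.6 billion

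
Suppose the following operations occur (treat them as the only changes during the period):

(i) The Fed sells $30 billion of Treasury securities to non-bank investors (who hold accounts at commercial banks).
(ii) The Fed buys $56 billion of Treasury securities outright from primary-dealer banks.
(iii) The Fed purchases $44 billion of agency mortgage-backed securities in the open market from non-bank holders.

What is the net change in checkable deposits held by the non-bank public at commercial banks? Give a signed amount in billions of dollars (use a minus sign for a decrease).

+$14 billion

Asset sale (to non-banks) $30 billion: non-bank counterparties' bank balances fall → −$30B.
OMO purchase (from banks) $56 billion: the counterparty is a bank, so public deposits are unchanged → 0.
Asset purchase (from non-banks) $44 billion: non-bank counterparties' bank balances rise → +$44B.
Net: −30 + 0 + 44 = +$14 billion.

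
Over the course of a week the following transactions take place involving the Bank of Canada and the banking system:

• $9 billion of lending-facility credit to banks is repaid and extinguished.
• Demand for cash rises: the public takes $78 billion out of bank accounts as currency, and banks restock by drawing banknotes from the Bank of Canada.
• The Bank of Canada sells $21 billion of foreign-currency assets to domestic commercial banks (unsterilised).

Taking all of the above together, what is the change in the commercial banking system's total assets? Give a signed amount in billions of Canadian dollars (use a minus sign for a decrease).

Bank of Canada balance sheet:
  Assets:      Loans to banks −$9B, Foreign assets −$21B
  Liabilities: Bank reserves −$108B, Currency in circulation +$78B
Commercial banking system:
  Assets:      Reserves at CB −$108B, Foreign assets +$21B
  Liabilities: Checkable deposits −$78B, Borrowings from CB −$9B
Change in total bank assets = -$87 billion.

-$87 billion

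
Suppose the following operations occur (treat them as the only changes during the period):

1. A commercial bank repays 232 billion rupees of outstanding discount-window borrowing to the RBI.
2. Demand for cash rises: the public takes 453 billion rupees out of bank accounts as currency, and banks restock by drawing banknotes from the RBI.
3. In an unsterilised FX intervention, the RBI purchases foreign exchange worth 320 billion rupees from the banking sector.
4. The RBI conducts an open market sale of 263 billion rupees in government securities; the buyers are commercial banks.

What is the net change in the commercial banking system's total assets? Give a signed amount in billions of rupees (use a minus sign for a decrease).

-685 billion

Discount-window repayment 232 billion rupees: bank balance sheets shrink → −232B.
Currency withdrawal 453 billion rupees: bank balance sheets shrink → −453B.
FX purchase 320 billion rupees: just an asset swap on bank balance sheets → 0.
OMO sale (to banks) 263 billion rupees: just an asset swap on bank balance sheets → 0.
Net: −232 − 453 + 0 + 0 = -685 billion.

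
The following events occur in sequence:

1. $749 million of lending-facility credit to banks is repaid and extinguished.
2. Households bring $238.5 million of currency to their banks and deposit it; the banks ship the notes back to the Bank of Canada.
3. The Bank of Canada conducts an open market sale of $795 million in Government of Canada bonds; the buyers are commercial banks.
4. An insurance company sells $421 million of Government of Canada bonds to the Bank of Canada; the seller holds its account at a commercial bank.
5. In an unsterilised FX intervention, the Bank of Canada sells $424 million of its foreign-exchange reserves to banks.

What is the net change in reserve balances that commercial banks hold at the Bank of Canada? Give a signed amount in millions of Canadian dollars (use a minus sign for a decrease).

-$1308.5 million

Bank of Canada balance sheet:
  Assets:      Securities −$374M, Loans to banks −$749M, Foreign assets −$424M
  Liabilities: Bank reserves −$1308.5M, Currency in circulation −$238.5M
Commercial banking system:
  Assets:      Reserves at CB −$1308.5M, Securities +$795M, Foreign assets +$424M
  Liabilities: Checkable deposits +$659.5M, Borrowings from CB −$749M
So the change in reserve balances that commercial banks hold at the Bank of Canada is -$1308.5 million.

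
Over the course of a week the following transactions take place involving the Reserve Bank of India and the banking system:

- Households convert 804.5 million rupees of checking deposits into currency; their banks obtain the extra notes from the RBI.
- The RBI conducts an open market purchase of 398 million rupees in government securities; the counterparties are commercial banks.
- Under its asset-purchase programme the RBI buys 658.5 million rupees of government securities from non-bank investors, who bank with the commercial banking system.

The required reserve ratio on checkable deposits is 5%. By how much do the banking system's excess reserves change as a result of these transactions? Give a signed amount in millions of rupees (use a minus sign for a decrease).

Currency withdrawal 804.5 million rupees: reserves −804.5M, deposits −804.5M.
OMO purchase (from banks) 398 million rupees: reserves +398M, deposits 0.
Asset purchase (from non-banks) 658.5 million rupees: reserves +658.5M, deposits +658.5M.
Totals: Δreserves = +252M, Δdeposits = −146M.
Δrequired reserves = 5% × −146M = −7.3M.
Δexcess reserves = Δreserves − Δrequired = +252M − (−7.3M) = +259.3 million.

+259.3 million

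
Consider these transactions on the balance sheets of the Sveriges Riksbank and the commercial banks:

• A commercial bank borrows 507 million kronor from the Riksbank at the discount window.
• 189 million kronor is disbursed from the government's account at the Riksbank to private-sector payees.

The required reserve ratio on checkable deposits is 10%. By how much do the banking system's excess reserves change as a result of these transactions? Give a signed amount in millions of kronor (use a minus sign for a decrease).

+677.1 million

Discount-window loan 507 million kronor: reserves +507M, deposits 0.
Government spending 189 million kronor: reserves +189M, deposits +189M.
Totals: Δreserves = +696M, Δdeposits = +189M.
Δrequired reserves = 10% × +189M = +18.9M.
Δexcess reserves = Δreserves − Δrequired = +696M − (+18.9M) = +677.1 million.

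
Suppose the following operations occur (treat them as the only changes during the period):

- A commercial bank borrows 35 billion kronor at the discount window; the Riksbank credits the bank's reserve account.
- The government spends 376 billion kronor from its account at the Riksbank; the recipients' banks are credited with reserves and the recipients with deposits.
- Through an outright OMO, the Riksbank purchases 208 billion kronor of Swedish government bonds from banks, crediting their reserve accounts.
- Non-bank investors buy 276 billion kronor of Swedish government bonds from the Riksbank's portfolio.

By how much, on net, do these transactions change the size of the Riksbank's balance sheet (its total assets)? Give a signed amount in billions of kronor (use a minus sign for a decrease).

-33 billion

Discount-window loan 35 billion kronor: a Riksbank asset is acquired → +35B.
Government spending 376 billion kronor: only the composition of liabilities changes → 0.
OMO purchase (from banks) 208 billion kronor: a Riksbank asset is acquired → +208B.
Asset sale (to non-banks) 276 billion kronor: a Riksbank asset is shed → −276B.
Net: 35 + 0 + 208 − 276 = -33 billion.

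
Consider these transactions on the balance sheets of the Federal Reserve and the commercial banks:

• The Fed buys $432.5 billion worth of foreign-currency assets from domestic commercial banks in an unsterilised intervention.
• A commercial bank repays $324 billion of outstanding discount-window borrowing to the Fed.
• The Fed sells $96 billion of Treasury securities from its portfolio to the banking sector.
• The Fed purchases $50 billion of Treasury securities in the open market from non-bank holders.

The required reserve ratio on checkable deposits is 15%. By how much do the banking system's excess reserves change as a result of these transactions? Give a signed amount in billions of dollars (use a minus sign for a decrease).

+$55 billion

FX purchase $432.5 billion: reserves +$432.5B, deposits 0.
Discount-window repayment $324 billion: reserves −$324B, deposits 0.
OMO sale (to banks) $96 billion: reserves −$96B, deposits 0.
Asset purchase (from non-banks) $50 billion: reserves +$50B, deposits +$50B.
Totals: Δreserves = +$62.5B, Δdeposits = +$50B.
Δrequired reserves = 15% × +$50B = +$7.5B.
Δexcess reserves = Δreserves − Δrequired = +$62.5B − (+$7.5B) = +$55 billion.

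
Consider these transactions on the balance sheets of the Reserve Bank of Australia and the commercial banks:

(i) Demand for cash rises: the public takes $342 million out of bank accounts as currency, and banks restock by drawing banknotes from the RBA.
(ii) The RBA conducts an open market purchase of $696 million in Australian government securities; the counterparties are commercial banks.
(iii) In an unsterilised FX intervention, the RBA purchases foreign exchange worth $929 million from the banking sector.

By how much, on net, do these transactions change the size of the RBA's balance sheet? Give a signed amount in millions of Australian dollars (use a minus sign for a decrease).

+$1625 million

RBA balance sheet:
  Assets:      Securities +$696M, Foreign assets +$929M
  Liabilities: Bank reserves +$1283M, Currency in circulation +$342M
Commercial banking system:
  Assets:      Reserves at CB +$1283M, Securities −$696M, Foreign assets −$929M
  Liabilities: Checkable deposits −$342M
Change in total RBA assets = +$1625 million.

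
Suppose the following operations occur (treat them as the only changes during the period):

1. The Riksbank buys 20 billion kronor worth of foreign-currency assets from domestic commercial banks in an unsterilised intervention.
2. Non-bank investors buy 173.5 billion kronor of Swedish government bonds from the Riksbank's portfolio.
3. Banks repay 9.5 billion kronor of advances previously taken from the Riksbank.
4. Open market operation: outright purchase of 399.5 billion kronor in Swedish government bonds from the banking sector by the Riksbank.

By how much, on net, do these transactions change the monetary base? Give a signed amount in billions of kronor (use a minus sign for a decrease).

FX purchase 20 billion kronor: Riksbank balance sheet expands → +20B.
Asset sale (to non-banks) 173.5 billion kronor: Riksbank balance sheet contracts → −173.5B.
Discount-window repayment 9.5 billion kronor: Riksbank balance sheet contracts → −9.5B.
OMO purchase (from banks) 399.5 billion kronor: Riksbank balance sheet expands → +399.5B.
Net: 20 − 173.5 − 9.5 + 399.5 = +236.5 billion.

+236.5 billion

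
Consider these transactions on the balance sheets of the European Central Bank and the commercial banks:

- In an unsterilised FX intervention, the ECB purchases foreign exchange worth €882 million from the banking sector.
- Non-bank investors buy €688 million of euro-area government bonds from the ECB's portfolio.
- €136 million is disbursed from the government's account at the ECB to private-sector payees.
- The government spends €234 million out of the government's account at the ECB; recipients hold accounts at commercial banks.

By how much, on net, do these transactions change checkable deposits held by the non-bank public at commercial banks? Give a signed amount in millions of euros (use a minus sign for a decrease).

-€318 million

FX purchase €882 million: the counterparty is a bank, so public deposits are unchanged → 0.
Asset sale (to non-banks) €688 million: non-bank counterparties' bank balances fall → −€688M.
Government spending €136 million: non-bank counterparties' bank balances rise → +€136M.
Government spending €234 million: non-bank counterparties' bank balances rise → +€234M.
Net: 0 − 688 + 136 + 234 = -€318 million.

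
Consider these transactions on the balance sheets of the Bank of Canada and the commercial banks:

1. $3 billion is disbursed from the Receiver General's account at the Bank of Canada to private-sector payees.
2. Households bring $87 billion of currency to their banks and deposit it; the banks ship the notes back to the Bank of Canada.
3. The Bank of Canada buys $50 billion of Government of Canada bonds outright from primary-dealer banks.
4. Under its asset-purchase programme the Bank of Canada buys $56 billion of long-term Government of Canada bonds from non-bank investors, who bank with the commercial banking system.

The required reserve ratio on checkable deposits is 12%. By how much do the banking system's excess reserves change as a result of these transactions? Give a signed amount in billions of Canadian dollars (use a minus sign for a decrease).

+$178.48 billion

Government spending $3 billion: reserves +$3B, deposits +$3B.
Currency deposit $87 billion: reserves +$87B, deposits +$87B.
OMO purchase (from banks) $50 billion: reserves +$50B, deposits 0.
Asset purchase (from non-banks) $56 billion: reserves +$56B, deposits +$56B.
Totals: Δreserves = +$196B, Δdeposits = +$146B.
Δrequired reserves = 12% × +$146B = +$17.52B.
Δexcess reserves = Δreserves − Δrequired = +$196B − (+$17.52B) = +$178.48 billion.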